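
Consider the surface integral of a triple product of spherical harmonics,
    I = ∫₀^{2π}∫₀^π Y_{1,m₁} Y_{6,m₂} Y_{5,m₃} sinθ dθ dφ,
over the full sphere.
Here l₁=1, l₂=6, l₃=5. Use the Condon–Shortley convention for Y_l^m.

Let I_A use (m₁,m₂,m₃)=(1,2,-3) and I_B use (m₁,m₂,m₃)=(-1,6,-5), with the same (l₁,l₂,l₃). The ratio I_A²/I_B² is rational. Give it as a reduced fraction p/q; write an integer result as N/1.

1/11

Shared (l₁,l₂,l₃)=(1,6,5): N and (l;000)² cancel in I_A²/I_B².
A: Δ = 2!·0!·10!/13! = 1/858; Racah Σ t=0..0: t=0:+1/161280 = 1/161280; ⇒ 3j(1 6 5; 1 2 -3)² = 1/143, sgn +1
B: Δ = 2!·0!·10!/13! = 1/858; Racah Σ t=2..2: t=2:+1/7257600 = 1/7257600; ⇒ 3j(1 6 5; -1 6 -5)² = 1/13, sgn +1
I_A²/I_B² = (1/143)/(1/13) = 1/11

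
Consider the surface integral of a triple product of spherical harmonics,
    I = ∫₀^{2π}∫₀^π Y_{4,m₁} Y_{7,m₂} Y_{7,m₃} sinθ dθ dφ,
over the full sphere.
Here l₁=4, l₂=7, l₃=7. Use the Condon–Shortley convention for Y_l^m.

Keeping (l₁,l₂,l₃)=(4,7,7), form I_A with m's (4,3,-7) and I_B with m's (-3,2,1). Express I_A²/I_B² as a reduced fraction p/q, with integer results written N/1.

Same 4,7,7: normalisation and zero-m 3j drop out of the ratio.
A: Δ: 4! 4! 10! / 19! → 1/58198140; sum: t=0:+1/2090188800 = 1/2090188800; 3j²(4 7 7; 4 3 -7) = Δ·Π!·Σ² = 7/5814  (sign +1)
B: Δ: 4! 4! 10! / 19! → 1/58198140; sum: t=3:−1/2488320 t=4:+1/2073600 = 1/12441600; 3j²(4 7 7; -3 2 1) = Δ·Π!·Σ² = 98/138567  (sign +1)
I_A²/I_B² = (7/5814)/(98/138567) = 143/84

143/84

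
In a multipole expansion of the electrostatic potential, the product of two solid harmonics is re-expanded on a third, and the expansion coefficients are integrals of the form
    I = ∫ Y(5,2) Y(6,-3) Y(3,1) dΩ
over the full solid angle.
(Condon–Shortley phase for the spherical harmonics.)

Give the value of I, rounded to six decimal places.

-0.152880

m-sum 0 ✓  L=14 even ✓  1≤3≤11 ✓
Π(2lᵢ+1) = 11×13×7 = 1001
triangle coeff Δ(5,6,3) = 1/675675
Σ_t [3,5]: t=3:−1/8640 t=4:+1/2304 t=5:−1/8640 = 7/34560
(3j)²=7/429 [(5 6 3; 0 0 0)], sign=-1
Σ_t [1,3]: t=1:−1/40320 t=2:+1/8640 t=3:−1/34560 = 1/16128
(3j)²=18/1001 [(5 6 3; 2 -3 1)], sign=+1
⇒ 4πI² = 42/143
I = (-1)√(42/143/(4π)) = -0.15288036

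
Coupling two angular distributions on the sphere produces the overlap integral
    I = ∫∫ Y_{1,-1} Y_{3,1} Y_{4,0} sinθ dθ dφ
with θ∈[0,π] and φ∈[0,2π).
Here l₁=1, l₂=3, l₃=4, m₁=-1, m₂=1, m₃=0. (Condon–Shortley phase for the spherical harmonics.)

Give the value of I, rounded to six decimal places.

0.150786

m-sum 0 ✓  L=8 even ✓  2≤4≤4 ✓
Π(2lᵢ+1) = 3×7×9 = 189
triangle coeff Δ(1,3,4) = 1/252
Σ_t [0,0]: t=0:+1/36 = 1/36
(3j)²=4/63 [(1 3 4; 0 0 0)], sign=+1
Σ_t [0,0]: t=0:+1/96 = 1/96
(3j)²=1/42 [(1 3 4; -1 1 0)], sign=+1
⇒ 4πI² = 2/7
I = (+1)√(2/7/(4π)) = 0.15078601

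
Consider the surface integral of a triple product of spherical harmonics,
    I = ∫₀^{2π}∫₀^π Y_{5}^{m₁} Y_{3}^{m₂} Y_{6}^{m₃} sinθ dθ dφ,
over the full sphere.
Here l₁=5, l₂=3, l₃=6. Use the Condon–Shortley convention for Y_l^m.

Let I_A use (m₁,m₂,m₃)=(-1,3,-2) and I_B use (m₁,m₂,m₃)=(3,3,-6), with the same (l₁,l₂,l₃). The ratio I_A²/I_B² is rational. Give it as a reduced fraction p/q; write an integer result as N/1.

70/33

Shared (l₁,l₂,l₃)=(5,3,6): N and (l;000)² cancel in I_A²/I_B².
A: Δ = 2!·8!·4!/15! = 1/675675; Racah Σ t=2..2: t=2:+1/27648 = 1/27648; ⇒ 3j(5 3 6; -1 3 -2)² = 10/429, sgn +1
B: Δ = 2!·8!·4!/15! = 1/675675; Racah Σ t=2..2: t=2:+1/1935360 = 1/1935360; ⇒ 3j(5 3 6; 3 3 -6)² = 1/91, sgn +1
I_A²/I_B² = (10/429)/(1/91) = 70/33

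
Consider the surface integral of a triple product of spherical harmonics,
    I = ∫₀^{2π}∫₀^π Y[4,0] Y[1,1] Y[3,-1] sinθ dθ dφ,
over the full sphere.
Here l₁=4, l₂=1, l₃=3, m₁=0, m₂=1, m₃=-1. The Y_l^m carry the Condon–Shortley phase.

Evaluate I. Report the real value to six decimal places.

m-sum 0 ✓  L=8 even ✓  3≤3≤5 ✓
Π(2lᵢ+1) = 9×3×7 = 189
triangle coeff Δ(4,1,3) = 1/252
Σ_t [1,1]: t=1:−1/36 = -1/36
(3j)²=4/63 [(4 1 3; 0 0 0)], sign=+1
Σ_t [2,2]: t=2:+1/96 = 1/96
(3j)²=1/42 [(4 1 3; 0 1 -1)], sign=+1
⇒ 4πI² = 2/7
I = (+1)√(2/7/(4π)) = 0.15078601

0.150786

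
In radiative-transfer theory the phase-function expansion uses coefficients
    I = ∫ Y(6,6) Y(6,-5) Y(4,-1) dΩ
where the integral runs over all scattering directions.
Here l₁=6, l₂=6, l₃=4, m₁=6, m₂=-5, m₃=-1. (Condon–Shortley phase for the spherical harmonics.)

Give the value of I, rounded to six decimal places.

Rules hold: Σm=0, L=16 even, 0≤4≤12.
N = 13·13·9 = 1521
Δ = 8!·4!·4!/17! = 1/15315300
Racah Σ t=2..6: t=2:+1/829440 t=3:−1/25920 t=4:+1/9216 t=5:−1/25920 t=6:+1/829440 = 7/207360
⇒ 3j(6 6 4; 0 0 0)² = 28/2431, sgn +1
Racah Σ t=0..0: t=0:+1/5806080 = 1/5806080
⇒ 3j(6 6 4; 6 -5 -1)² = 165/6188, sgn -1
4πI² = N·(3j₀)²·(3jₘ)² = 135/289
I = -1·√(0.467128/4π) = -0.19280266

-0.192803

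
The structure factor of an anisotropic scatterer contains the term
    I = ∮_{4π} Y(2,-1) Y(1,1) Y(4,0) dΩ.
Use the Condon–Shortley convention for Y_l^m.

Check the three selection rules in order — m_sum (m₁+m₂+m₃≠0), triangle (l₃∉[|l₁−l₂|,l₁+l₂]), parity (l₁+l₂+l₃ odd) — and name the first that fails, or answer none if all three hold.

m₁+m₂+m₃ = -1 + 1 + 0 = 0  ✓
triangle: |2−1|=1 ≤ l₃=4 ≤ 2+1=3  ✗
parity: l₁+l₂+l₃ = 7 is odd

triangle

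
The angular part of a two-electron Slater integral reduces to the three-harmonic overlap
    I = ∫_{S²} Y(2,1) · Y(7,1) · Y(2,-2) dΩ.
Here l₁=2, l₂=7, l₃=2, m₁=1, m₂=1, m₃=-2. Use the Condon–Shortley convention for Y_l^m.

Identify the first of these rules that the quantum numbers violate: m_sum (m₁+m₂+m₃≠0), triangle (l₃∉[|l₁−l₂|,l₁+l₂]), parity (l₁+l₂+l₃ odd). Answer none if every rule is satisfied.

m₁+m₂+m₃ = 1 + 1 − 2 = 0  ✓
triangle: |2−7|=5 ≤ l₃=2 ≤ 2+7=9  ✗
parity: l₁+l₂+l₃ = 11 is odd

triangle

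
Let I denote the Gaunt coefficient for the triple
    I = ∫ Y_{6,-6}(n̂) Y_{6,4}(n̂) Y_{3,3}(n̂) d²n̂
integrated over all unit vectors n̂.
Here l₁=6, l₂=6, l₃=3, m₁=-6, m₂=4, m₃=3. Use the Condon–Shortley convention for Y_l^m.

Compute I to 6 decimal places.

-6 + 4 + 3 = 1 ≠ 0: azimuthal integral kills it; I = 0

0.000000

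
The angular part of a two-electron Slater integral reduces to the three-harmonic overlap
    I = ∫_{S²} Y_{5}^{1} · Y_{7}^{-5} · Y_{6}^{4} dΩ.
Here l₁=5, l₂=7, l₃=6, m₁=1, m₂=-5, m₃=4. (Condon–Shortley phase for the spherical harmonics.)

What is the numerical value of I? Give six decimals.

Checks pass: Σm=0; 18 even; l₃=6∈[2,12].
(2·5+1)(2·7+1)(2·6+1) = 2145
Δ: 6! 4! 8! / 19! → 1/174594420
sum: t=1:−1/4147200 t=2:+1/207360 t=3:−1/82944 t=4:+1/207360 t=5:−1/4147200 = -1/345600
3j²(5 7 6; 0 0 0) = Δ·Π!·Σ² = 420/46189  (sign -1)
sum: t=0:+1/24883200 t=1:−1/3628800 t=2:+1/7741440 = -37/348364800
3j²(5 7 6; 1 -5 4) = Δ·Π!·Σ² = 1369/176358  (sign -1)
combine: 4πI² = 2145·420/46189·1369/176358 = 205350/1356277
take √, sign +1: I = 0.10976610

0.109766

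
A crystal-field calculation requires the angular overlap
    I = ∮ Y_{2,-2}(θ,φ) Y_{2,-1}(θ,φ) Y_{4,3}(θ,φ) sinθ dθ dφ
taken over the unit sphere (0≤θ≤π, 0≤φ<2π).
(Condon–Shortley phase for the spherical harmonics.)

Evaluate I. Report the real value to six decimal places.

Rules hold: Σm=0, L=8 even, 0≤4≤4.
N = 5·5·9 = 225
Δ = 0!·4!·4!/9! = 1/630
Racah Σ t=0..0: t=0:+1/16 = 1/16
⇒ 3j(2 2 4; 0 0 0)² = 2/35, sgn +1
Racah Σ t=0..0: t=0:+1/144 = 1/144
⇒ 3j(2 2 4; -2 -1 3)² = 1/18, sgn -1
4πI² = N·(3j₀)²·(3jₘ)² = 5/7
I = -1·√(0.714286/4π) = -0.23841361

-0.238414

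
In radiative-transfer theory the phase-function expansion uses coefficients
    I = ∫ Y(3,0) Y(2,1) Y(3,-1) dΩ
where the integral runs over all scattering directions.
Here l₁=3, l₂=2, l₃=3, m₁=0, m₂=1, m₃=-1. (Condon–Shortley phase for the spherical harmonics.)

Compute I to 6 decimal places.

-0.059471

Checks pass: Σm=0; 8 even; l₃=3∈[1,5].
(2·3+1)(2·2+1)(2·3+1) = 245
Δ: 2! 4! 2! / 9! → 1/3780
sum: t=0:+1/24 t=1:−1/4 t=2:+1/24 = -1/6
3j²(3 2 3; 0 0 0) = Δ·Π!·Σ² = 4/105  (sign +1)
sum: t=1:−1/8 t=2:+1/12 = -1/24
3j²(3 2 3; 0 1 -1) = Δ·Π!·Σ² = 1/210  (sign -1)
combine: 4πI² = 245·4/105·1/210 = 2/45
take √, sign -1: I = -0.05947080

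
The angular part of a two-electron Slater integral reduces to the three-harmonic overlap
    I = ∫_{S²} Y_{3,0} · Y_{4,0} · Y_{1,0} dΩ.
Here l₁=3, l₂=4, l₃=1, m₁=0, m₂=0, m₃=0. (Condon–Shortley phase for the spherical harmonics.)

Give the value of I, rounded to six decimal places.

m-sum 0 ✓  L=8 even ✓  1≤1≤7 ✓
Π(2lᵢ+1) = 7×9×3 = 189
triangle coeff Δ(3,4,1) = 1/252
Σ_t [3,3]: t=3:−1/36 = -1/36
(3j)²=4/63 [(3 4 1; 0 0 0)], sign=+1
(m-triple is (0,0,0) — same symbol as above.)
⇒ 4πI² = 16/21
I = (+1)√(16/21/(4π)) = 0.24623252

0.246233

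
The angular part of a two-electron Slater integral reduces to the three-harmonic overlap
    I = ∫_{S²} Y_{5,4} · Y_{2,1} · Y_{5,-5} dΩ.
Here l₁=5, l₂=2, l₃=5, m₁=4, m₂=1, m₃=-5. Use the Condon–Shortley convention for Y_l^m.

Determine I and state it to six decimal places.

m-sum 0 ✓  L=12 even ✓  3≤5≤7 ✓
Π(2lᵢ+1) = 11×5×11 = 605
triangle coeff Δ(5,2,5) = 1/38610
Σ_t [0,2]: t=0:+1/2880 t=1:−1/576 t=2:+1/2880 = -1/960
(3j)²=10/429 [(5 2 5; 0 0 0)], sign=+1
Σ_t [1,1]: t=1:−1/80640 = -1/80640
(3j)²=9/286 [(5 2 5; 4 1 -5)], sign=-1
⇒ 4πI² = 75/169
I = (-1)√(75/169/(4π)) = -0.18792404

-0.187924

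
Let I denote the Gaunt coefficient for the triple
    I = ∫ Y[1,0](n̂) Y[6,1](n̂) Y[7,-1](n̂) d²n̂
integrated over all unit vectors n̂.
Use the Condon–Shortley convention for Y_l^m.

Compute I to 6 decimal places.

Rules hold: Σm=0, L=14 even, 5≤7≤7.
N = 3·13·15 = 585
Δ = 0!·2!·12!/15! = 1/1365
Racah Σ t=0..0: t=0:+1/518400 = 1/518400
⇒ 3j(1 6 7; 0 0 0)² = 7/195, sgn -1
Racah Σ t=0..0: t=0:+1/604800 = 1/604800
⇒ 3j(1 6 7; 0 1 -1)² = 16/455, sgn +1
4πI² = N·(3j₀)²·(3jₘ)² = 48/65
I = -1·√(0.738462/4π) = -0.24241473

-0.242415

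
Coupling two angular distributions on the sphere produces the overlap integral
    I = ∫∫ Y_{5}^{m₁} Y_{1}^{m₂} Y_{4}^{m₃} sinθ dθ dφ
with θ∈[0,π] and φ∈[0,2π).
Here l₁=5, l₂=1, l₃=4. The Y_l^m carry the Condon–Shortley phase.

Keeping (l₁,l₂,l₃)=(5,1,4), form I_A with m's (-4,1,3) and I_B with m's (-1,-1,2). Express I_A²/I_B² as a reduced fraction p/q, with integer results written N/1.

6/1

l's match ⇒ only the (l;m) 3-j factors differ between A and B.
A: triangle coeff Δ(5,1,4) = 1/495; Σ_t [2,2]: t=2:+1/10080 = 1/10080; (3j)²=4/55 [(5 1 4; -4 1 3)], sign=-1
B: triangle coeff Δ(5,1,4) = 1/495; Σ_t [0,0]: t=0:+1/2880 = 1/2880; (3j)²=2/165 [(5 1 4; -1 -1 2)], sign=+1
I_A²/I_B² = (4/55)/(2/165) = 6/1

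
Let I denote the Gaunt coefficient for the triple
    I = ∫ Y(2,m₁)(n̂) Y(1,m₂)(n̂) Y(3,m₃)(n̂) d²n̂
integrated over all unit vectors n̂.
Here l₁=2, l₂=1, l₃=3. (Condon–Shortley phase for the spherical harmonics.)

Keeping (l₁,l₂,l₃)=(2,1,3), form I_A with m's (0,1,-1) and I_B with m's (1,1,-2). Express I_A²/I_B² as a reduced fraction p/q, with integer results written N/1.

Shared (l₁,l₂,l₃)=(2,1,3): N and (l;000)² cancel in I_A²/I_B².
A: Δ = 0!·4!·2!/7! = 1/105; Racah Σ t=0..0: t=0:+1/8 = 1/8; ⇒ 3j(2 1 3; 0 1 -1)² = 2/35, sgn +1
B: Δ = 0!·4!·2!/7! = 1/105; Racah Σ t=0..0: t=0:+1/12 = 1/12; ⇒ 3j(2 1 3; 1 1 -2)² = 2/21, sgn -1
I_A²/I_B² = (2/35)/(2/21) = 3/5

3/5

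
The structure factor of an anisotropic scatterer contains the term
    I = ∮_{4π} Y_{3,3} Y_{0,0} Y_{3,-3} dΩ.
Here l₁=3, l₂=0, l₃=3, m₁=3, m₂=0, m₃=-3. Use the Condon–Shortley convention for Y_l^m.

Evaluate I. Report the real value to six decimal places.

-0.282095

m-sum 0 ✓  L=6 even ✓  3≤3≤3 ✓
Π(2lᵢ+1) = 7×1×7 = 49
triangle coeff Δ(3,0,3) = 1/7
Σ_t [0,0]: t=0:+1/36 = 1/36
(3j)²=1/7 [(3 0 3; 0 0 0)], sign=-1
Σ_t [0,0]: t=0:+1/720 = 1/720
(3j)²=1/7 [(3 0 3; 3 0 -3)], sign=+1
⇒ 4πI² = 1/1
I = (-1)√(1/1/(4π)) = -0.28209479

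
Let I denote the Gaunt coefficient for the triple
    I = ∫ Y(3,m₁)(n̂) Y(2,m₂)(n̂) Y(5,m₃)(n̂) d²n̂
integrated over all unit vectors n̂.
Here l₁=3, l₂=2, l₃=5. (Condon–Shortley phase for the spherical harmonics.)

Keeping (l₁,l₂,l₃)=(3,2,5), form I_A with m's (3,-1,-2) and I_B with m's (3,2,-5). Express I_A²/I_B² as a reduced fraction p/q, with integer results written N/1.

1/30

l's match ⇒ only the (l;m) 3-j factors differ between A and B.
A: triangle coeff Δ(3,2,5) = 1/2310; Σ_t [0,0]: t=0:+1/4320 = 1/4320; (3j)²=1/330 [(3 2 5; 3 -1 -2)], sign=-1
B: triangle coeff Δ(3,2,5) = 1/2310; Σ_t [0,0]: t=0:+1/17280 = 1/17280; (3j)²=1/11 [(3 2 5; 3 2 -5)], sign=+1
I_A²/I_B² = (1/330)/(1/11) = 1/30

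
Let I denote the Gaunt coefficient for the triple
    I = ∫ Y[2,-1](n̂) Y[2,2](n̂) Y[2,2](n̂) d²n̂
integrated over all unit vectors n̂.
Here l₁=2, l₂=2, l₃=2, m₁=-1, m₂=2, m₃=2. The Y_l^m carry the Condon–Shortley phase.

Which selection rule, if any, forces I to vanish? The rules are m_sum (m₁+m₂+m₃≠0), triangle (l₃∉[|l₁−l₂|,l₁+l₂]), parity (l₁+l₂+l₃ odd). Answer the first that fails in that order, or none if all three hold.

m_sum

Σmᵢ = 3  ✗
l₃∈[|l₁−l₂|,l₁+l₂]=[0,4], have l₃=2
Σlᵢ = 6 ⇒ even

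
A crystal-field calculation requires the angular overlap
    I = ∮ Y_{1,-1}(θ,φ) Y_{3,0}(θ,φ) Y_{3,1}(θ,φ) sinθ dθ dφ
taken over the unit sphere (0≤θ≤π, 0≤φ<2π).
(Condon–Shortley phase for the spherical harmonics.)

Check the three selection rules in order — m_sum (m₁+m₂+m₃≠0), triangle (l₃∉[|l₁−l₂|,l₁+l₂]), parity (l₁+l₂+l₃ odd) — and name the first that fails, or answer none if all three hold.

parity

Σmᵢ = 0  ✓
l₃∈[|l₁−l₂|,l₁+l₂]=[2,4], have l₃=3  ✓
Σlᵢ = 7 ⇒ odd  ✗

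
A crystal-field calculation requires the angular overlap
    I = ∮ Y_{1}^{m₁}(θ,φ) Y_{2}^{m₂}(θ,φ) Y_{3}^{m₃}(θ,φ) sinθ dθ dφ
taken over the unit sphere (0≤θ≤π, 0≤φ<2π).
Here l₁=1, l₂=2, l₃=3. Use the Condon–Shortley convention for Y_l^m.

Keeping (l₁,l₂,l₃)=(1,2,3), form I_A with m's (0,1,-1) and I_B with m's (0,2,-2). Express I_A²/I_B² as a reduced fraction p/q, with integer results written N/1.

Same 1,2,3: normalisation and zero-m 3j drop out of the ratio.
A: Δ: 0! 2! 4! / 7! → 1/105; sum: t=0:+1/6 = 1/6; 3j²(1 2 3; 0 1 -1) = Δ·Π!·Σ² = 8/105  (sign +1)
B: Δ: 0! 2! 4! / 7! → 1/105; sum: t=0:+1/24 = 1/24; 3j²(1 2 3; 0 2 -2) = Δ·Π!·Σ² = 1/21  (sign -1)
I_A²/I_B² = (8/105)/(1/21) = 8/5

8/5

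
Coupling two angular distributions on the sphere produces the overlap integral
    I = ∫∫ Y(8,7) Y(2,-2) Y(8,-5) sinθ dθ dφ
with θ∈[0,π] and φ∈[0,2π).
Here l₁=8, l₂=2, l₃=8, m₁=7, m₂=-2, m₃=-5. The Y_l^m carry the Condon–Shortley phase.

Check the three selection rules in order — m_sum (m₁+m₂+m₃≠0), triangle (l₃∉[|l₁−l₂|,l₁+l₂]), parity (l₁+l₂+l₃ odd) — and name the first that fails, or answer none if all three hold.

none

m₁+m₂+m₃ = 7 − 2 − 5 = 0  ✓
triangle: |8−2|=6 ≤ l₃=8 ≤ 8+2=10  ✓
parity: l₁+l₂+l₃ = 18 is even  ✓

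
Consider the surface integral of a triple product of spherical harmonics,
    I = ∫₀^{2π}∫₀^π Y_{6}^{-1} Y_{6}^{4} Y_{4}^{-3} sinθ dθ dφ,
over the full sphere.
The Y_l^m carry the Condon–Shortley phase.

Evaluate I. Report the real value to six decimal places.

-0.154578

m-sum 0 ✓  L=16 even ✓  0≤4≤12 ✓
Π(2lᵢ+1) = 13×13×9 = 1521
triangle coeff Δ(6,6,4) = 1/15315300
Σ_t [2,6]: t=2:+1/829440 t=3:−1/25920 t=4:+1/9216 t=5:−1/25920 t=6:+1/829440 = 7/207360
(3j)²=28/2431 [(6 6 4; 0 0 0)], sign=+1
Σ_t [6,7]: t=6:+1/207360 t=7:−1/725760 = 1/290304
(3j)²=125/7293 [(6 6 4; -1 4 -3)], sign=-1
⇒ 4πI² = 10500/34969
I = (-1)√(10500/34969/(4π)) = -0.15457815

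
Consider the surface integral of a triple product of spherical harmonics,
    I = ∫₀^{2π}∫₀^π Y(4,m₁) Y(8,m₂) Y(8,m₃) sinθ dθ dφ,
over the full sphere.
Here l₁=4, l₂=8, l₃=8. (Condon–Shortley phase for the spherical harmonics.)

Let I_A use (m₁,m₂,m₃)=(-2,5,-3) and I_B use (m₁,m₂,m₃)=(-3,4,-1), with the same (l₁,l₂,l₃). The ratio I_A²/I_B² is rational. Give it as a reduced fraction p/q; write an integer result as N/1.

312/1375

Same 4,8,8: normalisation and zero-m 3j drop out of the ratio.
A: Δ: 4! 4! 12! / 21! → 1/185175900; sum: t=2:+1/3832012800 t=3:−1/261273600 t=4:+1/209018880 = 1/821145600; 3j²(4 8 8; -2 5 -3) = Δ·Π!·Σ² = 2/969  (sign -1)
B: Δ: 4! 4! 12! / 21! → 1/185175900; sum: t=3:−1/313528320 t=4:+1/139345920 = 1/250822656; 3j²(4 8 8; -3 4 -1) = Δ·Π!·Σ² = 1375/151164  (sign -1)
I_A²/I_B² = (2/969)/(1375/151164) = 312/1375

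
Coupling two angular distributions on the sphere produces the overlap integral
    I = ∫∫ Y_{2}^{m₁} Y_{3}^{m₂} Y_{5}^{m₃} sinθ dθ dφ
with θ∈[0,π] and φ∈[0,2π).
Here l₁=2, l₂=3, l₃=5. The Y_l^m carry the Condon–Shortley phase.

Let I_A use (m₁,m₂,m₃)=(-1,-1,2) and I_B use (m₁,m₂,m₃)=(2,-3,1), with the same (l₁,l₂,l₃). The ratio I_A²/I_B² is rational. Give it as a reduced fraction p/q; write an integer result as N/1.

l's match ⇒ only the (l;m) 3-j factors differ between A and B.
A: triangle coeff Δ(2,3,5) = 1/2310; Σ_t [0,0]: t=0:+1/288 = 1/288; (3j)²=1/22 [(2 3 5; -1 -1 2)], sign=-1
B: triangle coeff Δ(2,3,5) = 1/2310; Σ_t [0,0]: t=0:+1/17280 = 1/17280; (3j)²=1/2310 [(2 3 5; 2 -3 1)], sign=+1
I_A²/I_B² = (1/22)/(1/2310) = 105/1

105/1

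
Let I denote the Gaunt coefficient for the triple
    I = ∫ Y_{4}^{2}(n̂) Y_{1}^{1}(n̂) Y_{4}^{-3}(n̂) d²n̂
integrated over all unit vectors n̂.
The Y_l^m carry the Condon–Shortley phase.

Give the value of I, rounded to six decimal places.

0.000000

Σlᵢ=9 odd — θ-integrand is odd under cosθ→−cosθ; I=0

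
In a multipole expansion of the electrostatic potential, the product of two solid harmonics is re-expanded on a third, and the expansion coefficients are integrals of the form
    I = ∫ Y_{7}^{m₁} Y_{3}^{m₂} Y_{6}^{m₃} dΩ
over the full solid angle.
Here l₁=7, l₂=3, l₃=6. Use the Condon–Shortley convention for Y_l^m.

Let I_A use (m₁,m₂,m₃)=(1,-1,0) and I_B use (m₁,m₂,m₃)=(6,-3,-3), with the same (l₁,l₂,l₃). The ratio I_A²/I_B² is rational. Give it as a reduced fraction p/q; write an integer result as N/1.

182/825

Same 7,3,6: normalisation and zero-m 3j drop out of the ratio.
A: Δ: 4! 10! 2! / 17! → 1/2042040; sum: t=0:+1/829440 t=1:−1/86400 t=2:+1/138240 = -13/4147200; 3j²(7 3 6; 1 -1 0) = Δ·Π!·Σ² = 13/3740  (sign -1)
B: Δ: 4! 10! 2! / 17! → 1/2042040; sum: t=0:+1/17418240 = 1/17418240; 3j²(7 3 6; 6 -3 -3) = Δ·Π!·Σ² = 15/952  (sign -1)
I_A²/I_B² = (13/3740)/(15/952) = 182/825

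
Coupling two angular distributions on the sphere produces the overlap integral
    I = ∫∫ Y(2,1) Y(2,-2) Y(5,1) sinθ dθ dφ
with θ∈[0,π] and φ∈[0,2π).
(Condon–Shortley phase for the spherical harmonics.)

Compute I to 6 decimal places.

0.000000

|2−2|≤5≤2+2 violated ⇒ I = 0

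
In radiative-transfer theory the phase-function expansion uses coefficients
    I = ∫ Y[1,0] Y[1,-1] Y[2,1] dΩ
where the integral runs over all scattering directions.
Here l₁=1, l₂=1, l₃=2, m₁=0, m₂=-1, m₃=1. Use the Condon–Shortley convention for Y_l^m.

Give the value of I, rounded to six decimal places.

-0.218510

Checks pass: Σm=0; 4 even; l₃=2∈[0,2].
(2·1+1)(2·1+1)(2·2+1) = 45
Δ: 0! 2! 2! / 5! → 1/30
sum: t=0:+1/1 = 1/1
3j²(1 1 2; 0 0 0) = Δ·Π!·Σ² = 2/15  (sign +1)
sum: t=0:+1/2 = 1/2
3j²(1 1 2; 0 -1 1) = Δ·Π!·Σ² = 1/10  (sign -1)
combine: 4πI² = 45·2/15·1/10 = 3/5
take √, sign -1: I = -0.21850969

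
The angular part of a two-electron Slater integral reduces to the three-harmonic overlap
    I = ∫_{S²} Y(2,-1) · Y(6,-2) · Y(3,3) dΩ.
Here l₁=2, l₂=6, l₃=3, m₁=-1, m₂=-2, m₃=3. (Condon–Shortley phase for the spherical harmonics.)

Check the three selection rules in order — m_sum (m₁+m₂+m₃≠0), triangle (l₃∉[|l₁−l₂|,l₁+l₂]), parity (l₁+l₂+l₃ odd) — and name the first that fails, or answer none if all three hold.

azimuthal sum: -1 − 2 + 3 = 0  ✓
4 ≤ 3 ≤ 8 (triangle on l)  ✗
L = 2 + 6 + 3 = 11 (odd)

triangle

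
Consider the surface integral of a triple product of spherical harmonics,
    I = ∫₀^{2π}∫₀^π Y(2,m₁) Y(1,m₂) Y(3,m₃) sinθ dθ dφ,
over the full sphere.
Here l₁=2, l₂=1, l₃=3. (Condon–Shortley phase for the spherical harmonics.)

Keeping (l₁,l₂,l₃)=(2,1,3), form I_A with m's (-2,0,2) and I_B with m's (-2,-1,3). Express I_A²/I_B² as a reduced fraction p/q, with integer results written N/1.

1/3

Same 2,1,3: normalisation and zero-m 3j drop out of the ratio.
A: Δ: 0! 4! 2! / 7! → 1/105; sum: t=0:+1/24 = 1/24; 3j²(2 1 3; -2 0 2) = Δ·Π!·Σ² = 1/21  (sign -1)
B: Δ: 0! 4! 2! / 7! → 1/105; sum: t=0:+1/48 = 1/48; 3j²(2 1 3; -2 -1 3) = Δ·Π!·Σ² = 1/7  (sign +1)
I_A²/I_B² = (1/21)/(1/7) = 1/3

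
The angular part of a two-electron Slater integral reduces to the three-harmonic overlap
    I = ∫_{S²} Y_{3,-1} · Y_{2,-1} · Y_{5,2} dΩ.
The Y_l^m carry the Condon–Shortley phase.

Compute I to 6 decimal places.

m-sum 0 ✓  L=10 even ✓  1≤5≤5 ✓
Π(2lᵢ+1) = 7×5×11 = 385
triangle coeff Δ(3,2,5) = 1/2310
Σ_t [0,0]: t=0:+1/144 = 1/144
(3j)²=10/231 [(3 2 5; 0 0 0)], sign=-1
Σ_t [0,0]: t=0:+1/288 = 1/288
(3j)²=1/22 [(3 2 5; -1 -1 2)], sign=-1
⇒ 4πI² = 25/33
I = (+1)√(25/33/(4π)) = 0.24553200

0.245532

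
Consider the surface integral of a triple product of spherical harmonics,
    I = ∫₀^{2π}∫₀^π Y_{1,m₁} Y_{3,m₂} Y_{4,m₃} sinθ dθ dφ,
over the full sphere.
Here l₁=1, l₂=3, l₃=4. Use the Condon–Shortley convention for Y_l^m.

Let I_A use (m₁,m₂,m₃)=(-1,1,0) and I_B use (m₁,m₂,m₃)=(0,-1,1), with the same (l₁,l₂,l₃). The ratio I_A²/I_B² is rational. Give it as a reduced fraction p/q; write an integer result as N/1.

2/5

l's match ⇒ only the (l;m) 3-j factors differ between A and B.
A: triangle coeff Δ(1,3,4) = 1/252; Σ_t [0,0]: t=0:+1/96 = 1/96; (3j)²=1/42 [(1 3 4; -1 1 0)], sign=+1
B: triangle coeff Δ(1,3,4) = 1/252; Σ_t [0,0]: t=0:+1/48 = 1/48; (3j)²=5/84 [(1 3 4; 0 -1 1)], sign=-1
I_A²/I_B² = (1/42)/(5/84) = 2/5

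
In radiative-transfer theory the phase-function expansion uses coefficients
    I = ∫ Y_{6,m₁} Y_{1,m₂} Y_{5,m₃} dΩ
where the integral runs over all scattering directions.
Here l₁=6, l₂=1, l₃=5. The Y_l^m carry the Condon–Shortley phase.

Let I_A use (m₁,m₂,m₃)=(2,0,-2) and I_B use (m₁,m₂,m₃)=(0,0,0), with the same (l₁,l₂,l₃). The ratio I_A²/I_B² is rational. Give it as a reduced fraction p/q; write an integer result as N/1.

Shared (l₁,l₂,l₃)=(6,1,5): N and (l;000)² cancel in I_A²/I_B².
A: Δ = 2!·10!·0!/13! = 1/858; Racah Σ t=1..1: t=1:−1/30240 = -1/30240; ⇒ 3j(6 1 5; 2 0 -2)² = 16/429, sgn +1
B: Δ = 2!·10!·0!/13! = 1/858; Racah Σ t=1..1: t=1:−1/14400 = -1/14400; ⇒ 3j(6 1 5; 0 0 0)² = 6/143, sgn +1
I_A²/I_B² = (16/429)/(6/143) = 8/9

8/9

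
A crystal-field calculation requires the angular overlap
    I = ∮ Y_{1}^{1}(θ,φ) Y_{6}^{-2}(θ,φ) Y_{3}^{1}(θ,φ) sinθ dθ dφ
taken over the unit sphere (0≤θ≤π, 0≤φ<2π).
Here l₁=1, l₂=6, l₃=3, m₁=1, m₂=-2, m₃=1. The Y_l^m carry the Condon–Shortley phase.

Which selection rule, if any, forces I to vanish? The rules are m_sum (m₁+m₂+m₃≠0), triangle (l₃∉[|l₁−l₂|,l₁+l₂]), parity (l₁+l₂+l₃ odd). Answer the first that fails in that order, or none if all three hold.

azimuthal sum: 1 − 2 + 1 = 0  ✓
5 ≤ 3 ≤ 7 (triangle on l)  ✗
L = 1 + 6 + 3 = 10 (even)

triangle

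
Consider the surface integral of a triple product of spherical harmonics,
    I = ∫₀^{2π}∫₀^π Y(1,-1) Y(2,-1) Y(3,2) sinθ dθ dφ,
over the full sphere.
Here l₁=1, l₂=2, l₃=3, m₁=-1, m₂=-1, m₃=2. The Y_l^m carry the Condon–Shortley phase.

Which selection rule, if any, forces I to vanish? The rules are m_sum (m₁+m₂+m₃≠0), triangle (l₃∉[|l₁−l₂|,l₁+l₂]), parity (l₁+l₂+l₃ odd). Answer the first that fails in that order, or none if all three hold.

m₁+m₂+m₃ = -1 − 1 + 2 = 0  ✓
triangle: |1−2|=1 ≤ l₃=3 ≤ 1+2=3  ✓
parity: l₁+l₂+l₃ = 6 is even  ✓

none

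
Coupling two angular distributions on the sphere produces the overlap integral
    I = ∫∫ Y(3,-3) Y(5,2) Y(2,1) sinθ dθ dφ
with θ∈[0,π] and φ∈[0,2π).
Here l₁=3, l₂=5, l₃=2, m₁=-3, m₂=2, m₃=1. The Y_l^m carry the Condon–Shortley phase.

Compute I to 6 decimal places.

m-sum 0 ✓  L=10 even ✓  2≤2≤8 ✓
Π(2lᵢ+1) = 7×11×5 = 385
triangle coeff Δ(3,5,2) = 1/2310
Σ_t [3,3]: t=3:−1/144 = -1/144
(3j)²=10/231 [(3 5 2; 0 0 0)], sign=-1
Σ_t [6,6]: t=6:+1/4320 = 1/4320
(3j)²=1/330 [(3 5 2; -3 2 1)], sign=-1
⇒ 4πI² = 5/99
I = (+1)√(5/99/(4π)) = 0.06339609

0.063396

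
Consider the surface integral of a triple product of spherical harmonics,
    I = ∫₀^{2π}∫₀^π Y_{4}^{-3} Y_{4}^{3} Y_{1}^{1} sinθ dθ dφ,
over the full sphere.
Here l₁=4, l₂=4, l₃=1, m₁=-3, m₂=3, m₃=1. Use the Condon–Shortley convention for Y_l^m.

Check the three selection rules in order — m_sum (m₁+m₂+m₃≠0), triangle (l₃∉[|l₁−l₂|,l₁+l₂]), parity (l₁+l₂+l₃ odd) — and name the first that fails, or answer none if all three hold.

Σmᵢ = 1  ✗
l₃∈[|l₁−l₂|,l₁+l₂]=[0,8], have l₃=1
Σlᵢ = 9 ⇒ odd

m_sum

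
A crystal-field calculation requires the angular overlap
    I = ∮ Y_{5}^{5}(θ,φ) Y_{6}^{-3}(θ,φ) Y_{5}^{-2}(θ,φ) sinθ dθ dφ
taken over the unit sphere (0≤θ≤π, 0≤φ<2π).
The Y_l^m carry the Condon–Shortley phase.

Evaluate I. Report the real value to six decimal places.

m-sum 0 ✓  L=16 even ✓  1≤5≤11 ✓
Π(2lᵢ+1) = 11×13×11 = 1573
triangle coeff Δ(5,6,5) = 1/28588560
Σ_t [1,5]: t=1:−1/345600 t=2:+1/13824 t=3:−1/5184 t=4:+1/13824 t=5:−1/345600 = -7/129600
(3j)²=80/7293 [(5 6 5; 0 0 0)], sign=+1
Σ_t [0,0]: t=0:+1/622080 = 1/622080
(3j)²=105/4862 [(5 6 5; 5 -3 -2)], sign=-1
⇒ 4πI² = 1400/3757
I = (-1)√(1400/3757/(4π)) = -0.17220212

-0.172202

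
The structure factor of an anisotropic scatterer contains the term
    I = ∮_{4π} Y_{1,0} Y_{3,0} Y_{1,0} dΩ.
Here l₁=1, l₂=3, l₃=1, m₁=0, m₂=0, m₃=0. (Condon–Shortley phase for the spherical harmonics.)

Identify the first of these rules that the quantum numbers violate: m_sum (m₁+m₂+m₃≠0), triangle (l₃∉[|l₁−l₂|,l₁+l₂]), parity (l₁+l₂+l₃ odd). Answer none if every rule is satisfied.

triangle

Σmᵢ = 0  ✓
l₃∈[|l₁−l₂|,l₁+l₂]=[2,4], have l₃=1  ✗
Σlᵢ = 5 ⇒ odd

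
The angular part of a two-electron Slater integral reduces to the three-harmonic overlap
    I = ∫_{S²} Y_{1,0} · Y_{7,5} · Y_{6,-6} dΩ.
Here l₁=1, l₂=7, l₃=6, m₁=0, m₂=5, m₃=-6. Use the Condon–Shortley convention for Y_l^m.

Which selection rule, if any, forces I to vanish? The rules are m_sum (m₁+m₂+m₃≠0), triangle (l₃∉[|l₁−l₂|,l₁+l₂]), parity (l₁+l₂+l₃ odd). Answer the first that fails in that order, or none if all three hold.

azimuthal sum: 0 + 5 − 6 = -1  ✗
6 ≤ 6 ≤ 8 (triangle on l)
L = 1 + 7 + 6 = 14 (even)

m_sum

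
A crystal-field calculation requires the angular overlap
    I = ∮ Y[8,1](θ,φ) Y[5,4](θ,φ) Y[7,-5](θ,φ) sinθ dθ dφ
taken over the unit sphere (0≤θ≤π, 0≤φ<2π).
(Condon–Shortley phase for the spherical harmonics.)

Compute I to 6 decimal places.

-0.135147

Rules hold: Σm=0, L=20 even, 3≤7≤13.
N = 17·11·15 = 2805
Δ = 6!·10!·4!/21! = 1/814773960
Racah Σ t=1..5: t=1:−1/87091200 t=2:+1/4976640 t=3:−1/2073600 t=4:+1/4976640 t=5:−1/87091200 = -1/9676800
⇒ 3j(8 5 7; 0 0 0)² = 360/46189, sgn +1
Racah Σ t=5..6: t=5:−1/232243200 t=6:+1/1567641600 = -23/6270566400
⇒ 3j(8 5 7; 1 4 -5)² = 529/50388, sgn -1
4πI² = N·(3j₀)²·(3jₘ)² = 238050/1037153
I = -1·√(0.229523/4π) = -0.13514742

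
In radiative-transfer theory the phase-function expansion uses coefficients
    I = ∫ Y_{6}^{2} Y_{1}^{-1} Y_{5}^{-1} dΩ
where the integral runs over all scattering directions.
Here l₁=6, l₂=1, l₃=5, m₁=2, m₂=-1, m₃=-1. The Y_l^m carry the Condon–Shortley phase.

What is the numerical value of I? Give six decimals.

m-sum 0 ✓  L=12 even ✓  5≤5≤7 ✓
Π(2lᵢ+1) = 13×3×11 = 429
triangle coeff Δ(6,1,5) = 1/858
Σ_t [1,1]: t=1:−1/14400 = -1/14400
(3j)²=6/143 [(6 1 5; 0 0 0)], sign=+1
Σ_t [0,0]: t=0:+1/34560 = 1/34560
(3j)²=14/429 [(6 1 5; 2 -1 -1)], sign=+1
⇒ 4πI² = 84/143
I = (+1)√(84/143/(4π)) = 0.21620548

0.216205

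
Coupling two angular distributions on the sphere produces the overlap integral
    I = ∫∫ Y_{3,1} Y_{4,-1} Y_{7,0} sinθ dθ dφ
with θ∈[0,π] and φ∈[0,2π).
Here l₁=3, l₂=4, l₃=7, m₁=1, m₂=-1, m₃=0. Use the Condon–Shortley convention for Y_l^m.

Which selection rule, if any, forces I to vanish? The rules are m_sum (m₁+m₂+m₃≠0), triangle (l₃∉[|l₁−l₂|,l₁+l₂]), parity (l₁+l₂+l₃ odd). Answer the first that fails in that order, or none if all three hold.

m₁+m₂+m₃ = 1 − 1 + 0 = 0  ✓
triangle: |3−4|=1 ≤ l₃=7 ≤ 3+4=7  ✓
parity: l₁+l₂+l₃ = 14 is even  ✓

none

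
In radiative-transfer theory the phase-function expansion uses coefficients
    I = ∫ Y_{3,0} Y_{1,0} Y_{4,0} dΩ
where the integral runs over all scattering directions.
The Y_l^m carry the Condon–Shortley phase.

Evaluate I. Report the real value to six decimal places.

Checks pass: Σm=0; 8 even; l₃=4∈[2,4].
(2·3+1)(2·1+1)(2·4+1) = 189
Δ: 0! 6! 2! / 9! → 1/252
sum: t=0:+1/36 = 1/36
3j²(3 1 4; 0 0 0) = Δ·Π!·Σ² = 4/63  (sign +1)
(m-triple is (0,0,0) — same symbol as above.)
combine: 4πI² = 189·4/63·4/63 = 16/21
take √, sign +1: I = 0.24623252

0.246233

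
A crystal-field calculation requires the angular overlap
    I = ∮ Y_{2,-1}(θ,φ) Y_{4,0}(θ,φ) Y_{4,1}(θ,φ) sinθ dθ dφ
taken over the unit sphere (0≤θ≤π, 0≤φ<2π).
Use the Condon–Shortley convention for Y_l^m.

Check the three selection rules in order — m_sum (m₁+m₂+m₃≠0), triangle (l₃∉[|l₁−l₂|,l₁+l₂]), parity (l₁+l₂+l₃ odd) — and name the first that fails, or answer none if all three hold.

none

Σmᵢ = 0  ✓
l₃∈[|l₁−l₂|,l₁+l₂]=[2,6], have l₃=4  ✓
Σlᵢ = 10 ⇒ even  ✓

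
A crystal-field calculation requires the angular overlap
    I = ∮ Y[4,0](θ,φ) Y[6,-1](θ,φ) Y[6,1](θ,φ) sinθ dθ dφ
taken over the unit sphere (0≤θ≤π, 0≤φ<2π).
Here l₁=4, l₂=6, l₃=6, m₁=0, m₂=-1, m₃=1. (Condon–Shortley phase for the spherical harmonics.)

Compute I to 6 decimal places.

m-sum 0 ✓  L=16 even ✓  2≤6≤10 ✓
Π(2lᵢ+1) = 9×13×13 = 1521
triangle coeff Δ(4,6,6) = 1/15315300
Σ_t [0,4]: t=0:+1/829440 t=1:−1/25920 t=2:+1/9216 t=3:−1/25920 t=4:+1/829440 = 7/207360
(3j)²=28/2431 [(4 6 6; 0 0 0)], sign=+1
Σ_t [0,4]: t=0:+1/414720 t=1:−1/20736 t=2:+1/11520 t=3:−1/51840 t=4:+1/2903040 = 1/45360
(3j)²=1024/153153 [(4 6 6; 0 -1 1)], sign=-1
⇒ 4πI² = 4096/34969
I = (-1)√(4096/34969/(4π)) = -0.09654581

-0.096546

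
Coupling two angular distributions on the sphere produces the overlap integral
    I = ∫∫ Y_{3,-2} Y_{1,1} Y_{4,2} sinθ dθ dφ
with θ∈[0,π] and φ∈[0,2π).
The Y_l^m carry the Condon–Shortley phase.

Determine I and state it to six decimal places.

0.000000

Σmᵢ = 1 ≠ 0, so the φ-integral vanishes; I = 0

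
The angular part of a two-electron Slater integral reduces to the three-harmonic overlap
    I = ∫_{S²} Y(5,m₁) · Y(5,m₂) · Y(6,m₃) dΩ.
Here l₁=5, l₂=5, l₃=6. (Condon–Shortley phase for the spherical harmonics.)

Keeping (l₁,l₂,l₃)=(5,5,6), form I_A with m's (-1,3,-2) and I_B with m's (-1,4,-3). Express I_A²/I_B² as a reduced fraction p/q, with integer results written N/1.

242/9

Same 5,5,6: normalisation and zero-m 3j drop out of the ratio.
A: Δ: 4! 6! 6! / 17! → 1/28588560; sum: t=2:+1/138240 t=3:−1/25920 t=4:+1/55296 = -11/829440; 3j²(5 5 6; -1 3 -2) = Δ·Π!·Σ² = 11/1326  (sign -1)
B: Δ: 4! 6! 6! / 17! → 1/28588560; sum: t=3:−1/155520 t=4:+1/138240 = 1/1244160; 3j²(5 5 6; -1 4 -3) = Δ·Π!·Σ² = 3/9724  (sign -1)
I_A²/I_B² = (11/1326)/(3/9724) = 242/9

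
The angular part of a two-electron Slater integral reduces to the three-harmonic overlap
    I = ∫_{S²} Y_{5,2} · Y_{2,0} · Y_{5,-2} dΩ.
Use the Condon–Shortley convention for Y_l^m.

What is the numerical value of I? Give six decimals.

0.097044

m-sum 0 ✓  L=12 even ✓  3≤5≤7 ✓
Π(2lᵢ+1) = 11×5×11 = 605
triangle coeff Δ(5,2,5) = 1/38610
Σ_t [0,2]: t=0:+1/2880 t=1:−1/576 t=2:+1/2880 = -1/960
(3j)²=10/429 [(5 2 5; 0 0 0)], sign=+1
Σ_t [0,2]: t=0:+1/2880 t=1:−1/1440 t=2:+1/20160 = -1/3360
(3j)²=6/715 [(5 2 5; 2 0 -2)], sign=+1
⇒ 4πI² = 20/169
I = (+1)√(20/169/(4π)) = 0.09704356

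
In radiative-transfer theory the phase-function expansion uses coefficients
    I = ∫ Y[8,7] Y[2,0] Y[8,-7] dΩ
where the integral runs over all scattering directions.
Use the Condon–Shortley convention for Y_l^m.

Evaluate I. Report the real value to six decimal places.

m-sum 0 ✓  L=18 even ✓  6≤8≤10 ✓
Π(2lᵢ+1) = 17×5×17 = 1445
triangle coeff Δ(8,2,8) = 1/348840
Σ_t [0,2]: t=0:+1/116121600 t=1:−1/25401600 t=2:+1/116121600 = -1/45158400
(3j)²=24/1615 [(8 2 8; 0 0 0)], sign=-1
Σ_t [0,1]: t=0:+1/24908083200 t=1:−1/87178291200 = 1/34871316480
(3j)²=125/7752 [(8 2 8; 7 0 -7)], sign=-1
⇒ 4πI² = 125/361
I = (+1)√(125/361/(4π)) = 0.16599556

0.165996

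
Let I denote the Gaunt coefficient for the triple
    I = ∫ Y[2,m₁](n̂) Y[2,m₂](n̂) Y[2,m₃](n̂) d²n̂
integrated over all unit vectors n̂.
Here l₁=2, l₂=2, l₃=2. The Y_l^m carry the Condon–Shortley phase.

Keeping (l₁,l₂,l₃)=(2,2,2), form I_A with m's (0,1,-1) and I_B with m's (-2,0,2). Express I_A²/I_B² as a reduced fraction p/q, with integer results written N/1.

1/4

l's match ⇒ only the (l;m) 3-j factors differ between A and B.
A: triangle coeff Δ(2,2,2) = 1/630; Σ_t [1,2]: t=1:−1/2 t=2:+1/4 = -1/4; (3j)²=1/70 [(2 2 2; 0 1 -1)], sign=+1
B: triangle coeff Δ(2,2,2) = 1/630; Σ_t [2,2]: t=2:+1/8 = 1/8; (3j)²=2/35 [(2 2 2; -2 0 2)], sign=+1
I_A²/I_B² = (1/70)/(2/35) = 1/4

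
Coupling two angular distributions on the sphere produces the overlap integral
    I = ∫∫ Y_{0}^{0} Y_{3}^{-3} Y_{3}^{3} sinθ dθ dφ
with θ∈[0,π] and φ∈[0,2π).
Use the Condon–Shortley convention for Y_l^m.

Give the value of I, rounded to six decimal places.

Checks pass: Σm=0; 6 even; l₃=3∈[3,3].
(2·0+1)(2·3+1)(2·3+1) = 49
Δ: 0! 0! 6! / 7! → 1/7
sum: t=0:+1/36 = 1/36
3j²(0 3 3; 0 0 0) = Δ·Π!·Σ² = 1/7  (sign -1)
sum: t=0:+1/720 = 1/720
3j²(0 3 3; 0 -3 3) = Δ·Π!·Σ² = 1/7  (sign +1)
combine: 4πI² = 49·1/7·1/7 = 1/1
take √, sign -1: I = -0.28209479

-0.282095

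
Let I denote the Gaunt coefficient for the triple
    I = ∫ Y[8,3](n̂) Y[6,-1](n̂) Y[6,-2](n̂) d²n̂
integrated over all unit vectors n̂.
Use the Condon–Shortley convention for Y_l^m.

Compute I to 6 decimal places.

-0.074631

Checks pass: Σm=0; 20 even; l₃=6∈[2,14].
(2·8+1)(2·6+1)(2·6+1) = 2873
Δ: 8! 8! 4! / 21! → 1/1309458150
sum: t=2:+1/49766400 t=3:−1/3110400 t=4:+1/1327104 t=5:−1/3110400 t=6:+1/49766400 = 1/6635520
3j²(8 6 6; 0 0 0) = Δ·Π!·Σ² = 350/46189  (sign +1)
sum: t=1:−1/69672960 t=2:+1/6220800 t=3:−1/4147200 t=4:+1/17418240 t=5:−1/696729600 = -1/25804800
3j²(8 6 6; 3 -1 -2) = Δ·Π!·Σ² = 27/8398  (sign -1)
combine: 4πI² = 2873·350/46189·27/8398 = 4725/67507
take √, sign -1: I = -0.07463140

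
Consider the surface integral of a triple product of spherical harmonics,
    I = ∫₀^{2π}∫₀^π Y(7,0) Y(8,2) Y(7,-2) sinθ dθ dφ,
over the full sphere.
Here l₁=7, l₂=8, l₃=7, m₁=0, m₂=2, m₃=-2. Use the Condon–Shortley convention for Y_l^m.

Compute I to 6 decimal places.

m-sum 0 ✓  L=22 even ✓  1≤7≤15 ✓
Π(2lᵢ+1) = 15×17×15 = 3825
triangle coeff Δ(7,8,7) = 1/22086194130
Σ_t [1,7]: t=1:−1/18289152000 t=2:+1/248832000 t=3:−1/24883200 t=4:+1/11943936 t=5:−1/24883200 t=6:+1/248832000 t=7:−1/18289152000 = 11/975421440
(3j)²=1750/289731 [(7 8 7; 0 0 0)], sign=-1
Σ_t [2,7]: t=2:+1/6967296000 t=3:−1/174182400 t=4:+1/29859840 t=5:−1/24883200 t=6:+1/99532800 t=7:−1/2612736000 = -11/4180377600
(3j)²=175/193154 [(7 8 7; 0 2 -2)], sign=+1
⇒ 4πI² = 11484375/548653937
I = (-1)√(11484375/548653937/(4π)) = -0.04081309

-0.040813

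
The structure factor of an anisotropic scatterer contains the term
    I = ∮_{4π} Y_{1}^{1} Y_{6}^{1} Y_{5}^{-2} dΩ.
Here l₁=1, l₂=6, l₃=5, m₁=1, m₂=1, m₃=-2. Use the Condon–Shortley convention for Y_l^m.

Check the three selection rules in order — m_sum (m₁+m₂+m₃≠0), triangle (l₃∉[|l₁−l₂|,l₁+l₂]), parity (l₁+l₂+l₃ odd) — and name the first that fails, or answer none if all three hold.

none

m₁+m₂+m₃ = 1 + 1 − 2 = 0  ✓
triangle: |1−6|=5 ≤ l₃=5 ≤ 1+6=7  ✓
parity: l₁+l₂+l₃ = 12 is even  ✓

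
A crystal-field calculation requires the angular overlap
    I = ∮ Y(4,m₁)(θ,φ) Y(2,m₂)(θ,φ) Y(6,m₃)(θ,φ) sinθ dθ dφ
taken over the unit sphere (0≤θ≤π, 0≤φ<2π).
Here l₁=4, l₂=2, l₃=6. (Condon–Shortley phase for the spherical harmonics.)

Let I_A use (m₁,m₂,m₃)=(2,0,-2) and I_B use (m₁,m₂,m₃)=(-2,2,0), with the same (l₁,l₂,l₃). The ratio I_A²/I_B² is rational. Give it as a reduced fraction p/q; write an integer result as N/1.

56/5

Shared (l₁,l₂,l₃)=(4,2,6): N and (l;000)² cancel in I_A²/I_B².
A: Δ = 0!·8!·4!/13! = 1/6435; Racah Σ t=0..0: t=0:+1/5760 = 1/5760; ⇒ 3j(4 2 6; 2 0 -2)² = 56/2145, sgn +1
B: Δ = 0!·8!·4!/13! = 1/6435; Racah Σ t=0..0: t=0:+1/34560 = 1/34560; ⇒ 3j(4 2 6; -2 2 0)² = 1/429, sgn +1
I_A²/I_B² = (56/2145)/(1/429) = 56/5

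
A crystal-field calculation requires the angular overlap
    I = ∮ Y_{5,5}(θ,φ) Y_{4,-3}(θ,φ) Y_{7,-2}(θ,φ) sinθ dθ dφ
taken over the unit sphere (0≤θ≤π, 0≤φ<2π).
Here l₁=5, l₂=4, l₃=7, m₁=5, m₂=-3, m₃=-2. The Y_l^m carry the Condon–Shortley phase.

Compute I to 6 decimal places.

-0.045821

Checks pass: Σm=0; 16 even; l₃=7∈[1,9].
(2·5+1)(2·4+1)(2·7+1) = 1485
Δ: 2! 8! 6! / 17! → 1/6126120
sum: t=0:+1/69120 t=1:−1/20736 t=2:+1/69120 = -1/51840
3j²(5 4 7; 0 0 0) = Δ·Π!·Σ² = 280/21879  (sign +1)
sum: t=0:+1/9676800 = 1/9676800
3j²(5 4 7; 5 -3 -2) = Δ·Π!·Σ² = 27/19448  (sign -1)
combine: 4πI² = 1485·280/21879·27/19448 = 14175/537251
take √, sign -1: I = -0.04582136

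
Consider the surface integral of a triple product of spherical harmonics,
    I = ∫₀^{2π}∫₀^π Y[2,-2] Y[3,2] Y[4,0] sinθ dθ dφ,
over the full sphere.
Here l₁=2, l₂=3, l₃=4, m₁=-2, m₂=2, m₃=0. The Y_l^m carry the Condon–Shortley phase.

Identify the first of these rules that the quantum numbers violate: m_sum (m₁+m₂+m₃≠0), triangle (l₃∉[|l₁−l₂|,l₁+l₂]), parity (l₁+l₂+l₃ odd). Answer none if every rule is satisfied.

azimuthal sum: -2 + 2 + 0 = 0  ✓
1 ≤ 4 ≤ 5 (triangle on l)  ✓
L = 2 + 3 + 4 = 9 (odd)  ✗

parity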